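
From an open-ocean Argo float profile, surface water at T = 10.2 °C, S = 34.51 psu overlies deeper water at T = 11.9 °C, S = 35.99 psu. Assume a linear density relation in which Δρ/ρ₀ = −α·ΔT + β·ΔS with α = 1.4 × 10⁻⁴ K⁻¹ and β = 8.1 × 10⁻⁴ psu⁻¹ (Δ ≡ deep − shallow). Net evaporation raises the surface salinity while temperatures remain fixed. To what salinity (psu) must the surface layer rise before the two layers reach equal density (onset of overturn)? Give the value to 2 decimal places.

Neutral buoyancy requires −α(T_deep − T_surf) + β(S_deep − S_surf′) = 0.
S_surf′ = S_deep − (α/β)·ΔT = 35.99 − (1.4 × 10⁻⁴/8.1 × 10⁻⁴)·(+1.7) = 35.6962 psu.
Increase required: 35.6962 − 34.51 = 1.1862 psu.

35.70 psu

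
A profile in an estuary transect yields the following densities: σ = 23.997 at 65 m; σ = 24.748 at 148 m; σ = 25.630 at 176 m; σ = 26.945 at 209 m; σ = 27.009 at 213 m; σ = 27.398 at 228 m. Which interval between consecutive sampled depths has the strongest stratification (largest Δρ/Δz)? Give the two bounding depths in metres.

Compute the density gradient over each adjacent pair:
  65–148 m: Δρ/Δz = 0.751/83 = 9.0 × 10⁻³ kg m⁻⁴
  148–176 m: Δρ/Δz = 0.882/28 = 0.032 kg m⁻⁴
  176–209 m: Δρ/Δz = 1.315/33 = 0.040 kg m⁻⁴
  209–213 m: Δρ/Δz = 0.064/4 = 0.016 kg m⁻⁴
  213–228 m: Δρ/Δz = 0.389/15 = 0.026 kg m⁻⁴
The largest gradient is in the 176–209 m interval — the pycnocline.

176–209 m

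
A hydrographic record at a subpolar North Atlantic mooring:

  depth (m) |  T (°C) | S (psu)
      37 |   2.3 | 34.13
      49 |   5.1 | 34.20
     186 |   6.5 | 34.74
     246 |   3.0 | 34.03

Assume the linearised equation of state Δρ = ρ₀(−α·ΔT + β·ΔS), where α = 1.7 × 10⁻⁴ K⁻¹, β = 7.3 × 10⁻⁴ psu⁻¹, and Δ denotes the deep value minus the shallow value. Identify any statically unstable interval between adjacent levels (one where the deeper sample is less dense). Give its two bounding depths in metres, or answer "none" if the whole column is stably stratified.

37–49 m

Evaluate Δρ/ρ₀ = −αΔT + βΔS across each adjacent pair:
  37–49 m: −αΔT+βΔS = −(1.7 × 10⁻⁴)(+2.8)+(7.3 × 10⁻⁴)(+0.07) = -4.2 × 10⁻⁴ → UNSTABLE
  49–186 m: −αΔT+βΔS = −(1.7 × 10⁻⁴)(+1.4)+(7.3 × 10⁻⁴)(+0.54) = 1.6 × 10⁻⁴ → stable
  186–246 m: −αΔT+βΔS = −(1.7 × 10⁻⁴)(-3.5)+(7.3 × 10⁻⁴)(-0.71) = 7.7 × 10⁻⁵ → stable
The 37–49 m interval has Δρ < 0: lighter water underlies denser water.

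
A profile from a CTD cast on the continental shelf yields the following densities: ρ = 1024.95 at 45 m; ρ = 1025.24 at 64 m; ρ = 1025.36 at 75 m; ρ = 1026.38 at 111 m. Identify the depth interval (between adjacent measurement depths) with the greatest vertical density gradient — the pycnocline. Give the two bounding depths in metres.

75–111 m

Compute the density gradient over each adjacent pair:
  45–64 m: Δρ/Δz = 0.29/19 = 0.015 kg m⁻⁴
  64–75 m: Δρ/Δz = 0.12/11 = 0.011 kg m⁻⁴
  75–111 m: Δρ/Δz = 1.02/36 = 0.028 kg m⁻⁴
The largest gradient is in the 75–111 m interval — the pycnocline.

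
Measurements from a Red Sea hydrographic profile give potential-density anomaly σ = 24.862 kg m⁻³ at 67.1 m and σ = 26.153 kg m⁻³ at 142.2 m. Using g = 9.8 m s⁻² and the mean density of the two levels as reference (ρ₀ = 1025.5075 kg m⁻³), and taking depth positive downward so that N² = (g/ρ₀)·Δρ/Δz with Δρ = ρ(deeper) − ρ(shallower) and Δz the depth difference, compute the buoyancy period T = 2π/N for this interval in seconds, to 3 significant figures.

Δρ = 1026.153 − 1024.862 = 1.291 kg m⁻³ over Δz = 142.2 − 67.1 = 75.1 m.
N² = (9.8/1025.5075) × (1.291/75.1) = 1.6428 × 10⁻⁴ s⁻².
N = √(1.6428 × 10⁻⁴) = 0.012817 rad s⁻¹, so T = 2π/N = 490.22 s ≈ 490 s.
N² > 0, so the interval is statically stable.

490 s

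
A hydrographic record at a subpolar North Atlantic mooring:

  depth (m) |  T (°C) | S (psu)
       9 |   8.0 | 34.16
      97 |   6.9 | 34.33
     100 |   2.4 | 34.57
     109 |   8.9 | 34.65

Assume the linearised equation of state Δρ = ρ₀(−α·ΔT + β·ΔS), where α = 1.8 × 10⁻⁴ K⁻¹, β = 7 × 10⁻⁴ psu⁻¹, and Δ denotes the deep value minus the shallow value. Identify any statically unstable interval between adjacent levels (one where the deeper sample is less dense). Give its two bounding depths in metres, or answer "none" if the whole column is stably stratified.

Evaluate Δρ/ρ₀ = −αΔT + βΔS across each adjacent pair:
  9–97 m: −αΔT+βΔS = −(1.8 × 10⁻⁴)(-1.1)+(7 × 10⁻⁴)(+0.17) = 3.2 × 10⁻⁴ → stable
  97–100 m: −αΔT+βΔS = −(1.8 × 10⁻⁴)(-4.5)+(7 × 10⁻⁴)(+0.24) = 9.8 × 10⁻⁴ → stable
  100–109 m: −αΔT+βΔS = −(1.8 × 10⁻⁴)(+6.5)+(7 × 10⁻⁴)(+0.08) = -1.1 × 10⁻³ → UNSTABLE
The 100–109 m interval has Δρ < 0: lighter water underlies denser water.

100–109 m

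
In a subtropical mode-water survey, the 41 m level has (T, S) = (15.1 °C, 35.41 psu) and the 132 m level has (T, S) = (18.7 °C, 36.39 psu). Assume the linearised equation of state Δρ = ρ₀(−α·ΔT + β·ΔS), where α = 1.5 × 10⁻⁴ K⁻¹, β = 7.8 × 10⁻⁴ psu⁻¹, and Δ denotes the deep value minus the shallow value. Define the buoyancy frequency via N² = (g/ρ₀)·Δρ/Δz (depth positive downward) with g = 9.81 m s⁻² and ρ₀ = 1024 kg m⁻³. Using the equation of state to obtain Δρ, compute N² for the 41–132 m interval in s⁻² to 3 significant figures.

ΔT = +3.6 K, ΔS = +0.98 psu (deep − shallow).
Δρ/ρ₀ = −αΔT + βΔS = -5.40 × 10⁻⁴ + 7.644 × 10⁻⁴ = 2.244 × 10⁻⁴, so Δρ ≈ 0.2298 kg m⁻³.
N² = (g/ρ₀)·Δρ/Δz = g·(Δρ/ρ₀)/Δz = 9.81 × 2.244 × 10⁻⁴ / 91 = 2.4191 × 10⁻⁵ s⁻² ≈ 2.42 × 10⁻⁵ s⁻².

2.42 × 10⁻⁵ s⁻²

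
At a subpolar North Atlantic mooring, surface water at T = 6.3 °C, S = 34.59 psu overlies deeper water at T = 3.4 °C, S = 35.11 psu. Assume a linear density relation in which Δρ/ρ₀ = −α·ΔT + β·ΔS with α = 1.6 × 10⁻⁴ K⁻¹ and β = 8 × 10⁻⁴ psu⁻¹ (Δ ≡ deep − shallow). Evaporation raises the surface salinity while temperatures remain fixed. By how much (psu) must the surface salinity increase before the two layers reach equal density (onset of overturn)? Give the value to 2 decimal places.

1.10 psu

Neutral buoyancy requires −α(T_deep − T_surf) + β(S_deep − S_surf′) = 0.
S_surf′ = S_deep − (α/β)·ΔT = 35.11 − (1.6 × 10⁻⁴/8 × 10⁻⁴)·(-2.9) = 35.6900 psu.
Increase required: 35.6900 − 34.59 = 1.1000 psu.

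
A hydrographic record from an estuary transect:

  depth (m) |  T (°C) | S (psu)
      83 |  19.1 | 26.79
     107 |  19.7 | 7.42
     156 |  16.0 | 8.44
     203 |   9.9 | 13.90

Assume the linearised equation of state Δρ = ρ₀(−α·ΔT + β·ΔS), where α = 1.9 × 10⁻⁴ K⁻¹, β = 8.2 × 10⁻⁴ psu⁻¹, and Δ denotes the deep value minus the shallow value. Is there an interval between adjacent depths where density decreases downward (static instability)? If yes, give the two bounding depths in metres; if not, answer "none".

Evaluate Δρ/ρ₀ = −αΔT + βΔS across each adjacent pair:
  83–107 m: −αΔT+βΔS = −(1.9 × 10⁻⁴)(+0.6)+(8.2 × 10⁻⁴)(-19.37) = -0.016 → UNSTABLE
  107–156 m: −αΔT+βΔS = −(1.9 × 10⁻⁴)(-3.7)+(8.2 × 10⁻⁴)(+1.02) = 1.5 × 10⁻³ → stable
  156–203 m: −αΔT+βΔS = −(1.9 × 10⁻⁴)(-6.1)+(8.2 × 10⁻⁴)(+5.46) = 5.6 × 10⁻³ → stable
The 83–107 m interval has Δρ < 0: lighter water underlies denser water.

83–107 m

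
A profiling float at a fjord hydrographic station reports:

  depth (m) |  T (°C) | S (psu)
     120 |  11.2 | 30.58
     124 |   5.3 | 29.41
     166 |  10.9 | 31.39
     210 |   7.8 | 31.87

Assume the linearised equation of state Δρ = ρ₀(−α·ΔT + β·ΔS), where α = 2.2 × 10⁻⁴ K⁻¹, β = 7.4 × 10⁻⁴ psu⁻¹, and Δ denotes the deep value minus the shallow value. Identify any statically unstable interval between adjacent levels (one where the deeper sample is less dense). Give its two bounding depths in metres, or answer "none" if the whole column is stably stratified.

none

Evaluate Δρ/ρ₀ = −αΔT + βΔS across each adjacent pair:
  120–124 m: −αΔT+βΔS = −(2.2 × 10⁻⁴)(-5.9)+(7.4 × 10⁻⁴)(-1.17) = 4.3 × 10⁻⁴ → stable
  124–166 m: −αΔT+βΔS = −(2.2 × 10⁻⁴)(+5.6)+(7.4 × 10⁻⁴)(+1.98) = 2.3 × 10⁻⁴ → stable
  166–210 m: −αΔT+βΔS = −(2.2 × 10⁻⁴)(-3.1)+(7.4 × 10⁻⁴)(+0.48) = 1.0 × 10⁻³ → stable
Every interval has Δρ > 0: the column is stably stratified throughout.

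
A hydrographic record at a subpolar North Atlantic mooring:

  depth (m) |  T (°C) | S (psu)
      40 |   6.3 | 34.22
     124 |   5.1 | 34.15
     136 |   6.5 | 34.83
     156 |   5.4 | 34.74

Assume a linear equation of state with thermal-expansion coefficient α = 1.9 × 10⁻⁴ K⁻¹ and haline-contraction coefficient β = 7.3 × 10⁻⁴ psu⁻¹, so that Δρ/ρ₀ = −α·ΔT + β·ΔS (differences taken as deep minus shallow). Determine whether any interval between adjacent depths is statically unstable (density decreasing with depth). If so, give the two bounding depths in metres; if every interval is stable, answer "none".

none

Evaluate Δρ/ρ₀ = −αΔT + βΔS across each adjacent pair:
  40–124 m: −αΔT+βΔS = −(1.9 × 10⁻⁴)(-1.2)+(7.3 × 10⁻⁴)(-0.07) = 1.8 × 10⁻⁴ → stable
  124–136 m: −αΔT+βΔS = −(1.9 × 10⁻⁴)(+1.4)+(7.3 × 10⁻⁴)(+0.68) = 2.3 × 10⁻⁴ → stable
  136–156 m: −αΔT+βΔS = −(1.9 × 10⁻⁴)(-1.1)+(7.3 × 10⁻⁴)(-0.09) = 1.4 × 10⁻⁴ → stable
Every interval has Δρ > 0: the column is stably stratified throughout.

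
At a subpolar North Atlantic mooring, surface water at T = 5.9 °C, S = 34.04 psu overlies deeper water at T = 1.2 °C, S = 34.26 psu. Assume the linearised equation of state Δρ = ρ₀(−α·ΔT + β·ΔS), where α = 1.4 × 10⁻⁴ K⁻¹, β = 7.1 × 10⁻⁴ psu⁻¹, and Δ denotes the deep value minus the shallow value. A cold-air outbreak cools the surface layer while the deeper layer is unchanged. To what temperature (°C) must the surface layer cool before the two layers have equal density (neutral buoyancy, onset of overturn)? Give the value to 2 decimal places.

0.08 °C

Neutral buoyancy requires Δρ = 0, i.e. −α(T_deep − T_surf′) + β(S_deep − S_surf) = 0.
T_surf′ = T_deep − (β/α)·ΔS = 1.2 − (7.1 × 10⁻⁴/1.4 × 10⁻⁴)·(+0.22) = 0.0843 °C.
Cooling required: 5.9 − (0.0843) = 5.8157 °C.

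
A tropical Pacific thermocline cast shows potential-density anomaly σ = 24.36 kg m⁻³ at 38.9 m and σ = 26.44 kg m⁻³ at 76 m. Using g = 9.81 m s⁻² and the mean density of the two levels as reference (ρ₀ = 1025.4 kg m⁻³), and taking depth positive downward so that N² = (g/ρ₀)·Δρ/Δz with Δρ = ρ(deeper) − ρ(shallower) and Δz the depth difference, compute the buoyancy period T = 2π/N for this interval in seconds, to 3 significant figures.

271 s

Δρ = 1026.44 − 1024.36 = 2.08 kg m⁻³ over Δz = 76 − 38.9 = 37.1 m.
N² = (9.81/1025.4) × (2.08/37.1) = 5.3637 × 10⁻⁴ s⁻².
N = √(5.3637 × 10⁻⁴) = 0.023160 rad s⁻¹, so T = 2π/N = 271.29 s ≈ 271 s.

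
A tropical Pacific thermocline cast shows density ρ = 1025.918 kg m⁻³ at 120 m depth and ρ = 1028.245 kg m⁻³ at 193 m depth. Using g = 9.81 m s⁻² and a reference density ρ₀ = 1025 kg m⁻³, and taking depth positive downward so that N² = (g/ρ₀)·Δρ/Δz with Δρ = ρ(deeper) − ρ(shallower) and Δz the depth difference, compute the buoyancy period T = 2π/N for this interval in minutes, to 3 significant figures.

6.00 min

Δρ = 1028.245 − 1025.918 = 2.327 kg m⁻³ over Δz = 193 − 120 = 73 m.
N² = (9.81/1025) × (2.327/73) = 3.0508 × 10⁻⁴ s⁻².
N = √(3.0508 × 10⁻⁴) = 0.017467 rad s⁻¹, so T = 2π/N = 359.72 s = 5.9953 min ≈ 6.00 min.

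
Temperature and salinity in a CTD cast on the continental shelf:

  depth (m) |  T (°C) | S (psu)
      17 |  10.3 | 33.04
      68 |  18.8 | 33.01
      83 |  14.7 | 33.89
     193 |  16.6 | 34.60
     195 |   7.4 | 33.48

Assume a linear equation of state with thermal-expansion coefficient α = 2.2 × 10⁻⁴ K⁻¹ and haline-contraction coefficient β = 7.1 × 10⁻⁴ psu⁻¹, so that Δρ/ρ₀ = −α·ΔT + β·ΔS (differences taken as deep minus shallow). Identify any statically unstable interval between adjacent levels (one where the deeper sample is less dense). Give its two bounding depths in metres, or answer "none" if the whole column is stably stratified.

Evaluate Δρ/ρ₀ = −αΔT + βΔS across each adjacent pair:
  17–68 m: −αΔT+βΔS = −(2.2 × 10⁻⁴)(+8.5)+(7.1 × 10⁻⁴)(-0.03) = -1.9 × 10⁻³ → UNSTABLE
  68–83 m: −αΔT+βΔS = −(2.2 × 10⁻⁴)(-4.1)+(7.1 × 10⁻⁴)(+0.88) = 1.5 × 10⁻³ → stable
  83–193 m: −αΔT+βΔS = −(2.2 × 10⁻⁴)(+1.9)+(7.1 × 10⁻⁴)(+0.71) = 8.6 × 10⁻⁵ → stable
  193–195 m: −αΔT+βΔS = −(2.2 × 10⁻⁴)(-9.2)+(7.1 × 10⁻⁴)(-1.12) = 1.2 × 10⁻³ → stable
The 17–68 m interval has Δρ < 0: lighter water underlies denser water.

17–68 m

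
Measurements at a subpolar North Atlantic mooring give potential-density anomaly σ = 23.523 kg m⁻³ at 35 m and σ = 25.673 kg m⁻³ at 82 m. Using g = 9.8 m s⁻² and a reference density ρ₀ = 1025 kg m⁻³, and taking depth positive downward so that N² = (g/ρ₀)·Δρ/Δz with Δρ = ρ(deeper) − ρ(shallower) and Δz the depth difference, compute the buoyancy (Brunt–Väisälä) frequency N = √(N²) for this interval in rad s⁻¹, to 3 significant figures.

0.0209 rad s⁻¹

Δρ = 1025.673 − 1023.523 = 2.150 kg m⁻³ over Δz = 82 − 35 = 47 m.
N² = (9.8/1025) × (2.150/47) = 4.3736 × 10⁻⁴ s⁻².
N = √(4.3736 × 10⁻⁴) = 0.020913 rad s⁻¹ ≈ 0.0209 rad s⁻¹.
Since Δρ > 0 the layer is stably stratified.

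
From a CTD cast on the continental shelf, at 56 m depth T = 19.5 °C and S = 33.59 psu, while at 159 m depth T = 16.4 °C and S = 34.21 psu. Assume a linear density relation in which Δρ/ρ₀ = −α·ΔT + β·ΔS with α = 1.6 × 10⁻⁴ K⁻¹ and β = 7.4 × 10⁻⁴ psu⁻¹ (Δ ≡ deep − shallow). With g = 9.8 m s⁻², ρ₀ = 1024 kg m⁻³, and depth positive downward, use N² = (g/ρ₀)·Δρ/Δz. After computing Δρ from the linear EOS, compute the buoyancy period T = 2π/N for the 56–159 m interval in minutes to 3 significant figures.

ΔT = -3.1 K, ΔS = +0.62 psu (deep − shallow).
Δρ/ρ₀ = −αΔT + βΔS = 4.96 × 10⁻⁴ + 4.588 × 10⁻⁴ = 9.548 × 10⁻⁴, so Δρ ≈ 0.9777 kg m⁻³.
N² = (g/ρ₀)·Δρ/Δz = g·(Δρ/ρ₀)/Δz = 9.8 × 9.548 × 10⁻⁴ / 103 = 9.0845 × 10⁻⁵ s⁻².
N = √(9.0845 × 10⁻⁵) = 9.5313 × 10⁻³ rad s⁻¹ → T = 2π/N = 659.22 s = 10.987 min ≈ 11.0 min.

11.0 min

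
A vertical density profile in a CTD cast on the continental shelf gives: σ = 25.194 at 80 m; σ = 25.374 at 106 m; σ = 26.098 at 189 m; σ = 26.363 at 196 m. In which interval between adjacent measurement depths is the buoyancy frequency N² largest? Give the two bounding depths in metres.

189–196 m

Compute the density gradient over each adjacent pair:
  80–106 m: Δρ/Δz = 0.180/26 = 6.9 × 10⁻³ kg m⁻⁴
  106–189 m: Δρ/Δz = 0.724/83 = 8.7 × 10⁻³ kg m⁻⁴
  189–196 m: Δρ/Δz = 0.265/7 = 0.038 kg m⁻⁴
The largest gradient is in the 189–196 m interval — the pycnocline.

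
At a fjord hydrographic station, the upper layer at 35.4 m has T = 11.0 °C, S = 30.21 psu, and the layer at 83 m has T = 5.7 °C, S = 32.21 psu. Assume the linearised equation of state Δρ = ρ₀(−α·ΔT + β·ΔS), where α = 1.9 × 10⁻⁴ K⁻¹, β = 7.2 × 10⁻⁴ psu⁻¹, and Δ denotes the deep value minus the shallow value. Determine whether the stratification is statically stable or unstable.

ΔT = 5.7 − 11.0 = -5.3 K and ΔS = 32.21 − 30.21 = +2.00 psu (deep − shallow).
−αΔT = 1.007 × 10⁻³; βΔS = 1.44 × 10⁻³; sum Δρ/ρ₀ = 2.447 × 10⁻³.
Δρ/ρ₀ > 0, so Δρ > 0: deeper water is denser → statically stable.

stable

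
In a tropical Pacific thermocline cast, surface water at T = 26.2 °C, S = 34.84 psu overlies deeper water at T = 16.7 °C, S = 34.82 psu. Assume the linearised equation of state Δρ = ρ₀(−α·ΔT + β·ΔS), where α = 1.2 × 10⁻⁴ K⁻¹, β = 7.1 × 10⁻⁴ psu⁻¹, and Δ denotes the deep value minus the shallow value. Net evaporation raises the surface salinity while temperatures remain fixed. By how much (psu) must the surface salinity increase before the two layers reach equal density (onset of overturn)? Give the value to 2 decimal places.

Neutral buoyancy requires −α(T_deep − T_surf) + β(S_deep − S_surf′) = 0.
S_surf′ = S_deep − (α/β)·ΔT = 34.82 − (1.2 × 10⁻⁴/7.1 × 10⁻⁴)·(-9.5) = 36.4256 psu.
Increase required: 36.4256 − 34.84 = 1.5856 psu.

1.59 psu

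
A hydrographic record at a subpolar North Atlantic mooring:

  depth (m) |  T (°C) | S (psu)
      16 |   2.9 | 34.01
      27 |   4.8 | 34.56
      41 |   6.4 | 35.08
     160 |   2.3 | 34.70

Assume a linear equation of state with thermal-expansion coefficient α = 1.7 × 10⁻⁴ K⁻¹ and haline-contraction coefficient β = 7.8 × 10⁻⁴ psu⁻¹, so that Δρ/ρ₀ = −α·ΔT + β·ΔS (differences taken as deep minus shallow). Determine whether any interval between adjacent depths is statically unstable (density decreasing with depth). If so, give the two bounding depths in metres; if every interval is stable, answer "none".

Evaluate Δρ/ρ₀ = −αΔT + βΔS across each adjacent pair:
  16–27 m: −αΔT+βΔS = −(1.7 × 10⁻⁴)(+1.9)+(7.8 × 10⁻⁴)(+0.55) = 1.1 × 10⁻⁴ → stable
  27–41 m: −αΔT+βΔS = −(1.7 × 10⁻⁴)(+1.6)+(7.8 × 10⁻⁴)(+0.52) = 1.3 × 10⁻⁴ → stable
  41–160 m: −αΔT+βΔS = −(1.7 × 10⁻⁴)(-4.1)+(7.8 × 10⁻⁴)(-0.38) = 4.0 × 10⁻⁴ → stable
Every interval has Δρ > 0: the column is stably stratified throughout.

none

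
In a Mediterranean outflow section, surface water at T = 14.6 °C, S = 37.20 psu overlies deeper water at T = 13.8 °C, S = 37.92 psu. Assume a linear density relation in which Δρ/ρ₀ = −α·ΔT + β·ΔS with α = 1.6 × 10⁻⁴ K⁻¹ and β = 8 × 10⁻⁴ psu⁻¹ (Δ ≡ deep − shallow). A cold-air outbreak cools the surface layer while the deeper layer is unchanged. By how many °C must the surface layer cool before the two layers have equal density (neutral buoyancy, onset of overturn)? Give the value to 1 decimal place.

Neutral buoyancy requires Δρ = 0, i.e. −α(T_deep − T_surf′) + β(S_deep − S_surf) = 0.
T_surf′ = T_deep − (β/α)·ΔS = 13.8 − (8 × 10⁻⁴/1.6 × 10⁻⁴)·(+0.72) = 10.200 °C.
Cooling required: 14.6 − (10.200) = 4.400 °C.

4.4 °C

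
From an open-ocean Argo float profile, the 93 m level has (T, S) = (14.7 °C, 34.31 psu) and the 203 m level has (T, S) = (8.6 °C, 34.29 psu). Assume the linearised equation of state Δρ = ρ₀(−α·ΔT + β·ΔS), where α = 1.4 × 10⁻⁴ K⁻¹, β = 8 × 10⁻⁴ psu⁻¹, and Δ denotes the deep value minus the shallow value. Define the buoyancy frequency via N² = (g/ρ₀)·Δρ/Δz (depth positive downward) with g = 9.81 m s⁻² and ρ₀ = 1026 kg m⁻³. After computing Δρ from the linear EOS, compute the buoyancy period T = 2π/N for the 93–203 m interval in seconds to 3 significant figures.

ΔT = -6.1 K, ΔS = -0.02 psu (deep − shallow).
Δρ/ρ₀ = −αΔT + βΔS = 8.54 × 10⁻⁴ − 1.60 × 10⁻⁵ = 8.38 × 10⁻⁴, so Δρ ≈ 0.8598 kg m⁻³.
N² = (g/ρ₀)·Δρ/Δz = g·(Δρ/ρ₀)/Δz = 9.81 × 8.38 × 10⁻⁴ / 110 = 7.4734 × 10⁻⁵ s⁻².
N = √(7.4734 × 10⁻⁵) = 8.6449 × 10⁻³ rad s⁻¹ → T = 2π/N = 726.81 s ≈ 727 s.

727 s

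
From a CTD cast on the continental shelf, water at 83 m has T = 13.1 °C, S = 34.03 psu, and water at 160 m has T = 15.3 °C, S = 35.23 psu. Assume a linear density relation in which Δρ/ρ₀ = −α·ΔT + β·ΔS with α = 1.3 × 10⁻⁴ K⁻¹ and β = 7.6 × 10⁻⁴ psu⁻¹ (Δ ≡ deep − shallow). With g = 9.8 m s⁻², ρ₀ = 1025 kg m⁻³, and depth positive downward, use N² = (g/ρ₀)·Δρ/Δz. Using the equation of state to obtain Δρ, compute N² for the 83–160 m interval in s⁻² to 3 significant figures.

ΔT = +2.2 K, ΔS = +1.20 psu (deep − shallow).
Δρ/ρ₀ = −αΔT + βΔS = -2.86 × 10⁻⁴ + 9.12 × 10⁻⁴ = 6.26 × 10⁻⁴, so Δρ ≈ 0.6417 kg m⁻³.
N² = (g/ρ₀)·Δρ/Δz = g·(Δρ/ρ₀)/Δz = 9.8 × 6.26 × 10⁻⁴ / 77 = 7.9673 × 10⁻⁵ s⁻² ≈ 7.97 × 10⁻⁵ s⁻².

7.97 × 10⁻⁵ s⁻²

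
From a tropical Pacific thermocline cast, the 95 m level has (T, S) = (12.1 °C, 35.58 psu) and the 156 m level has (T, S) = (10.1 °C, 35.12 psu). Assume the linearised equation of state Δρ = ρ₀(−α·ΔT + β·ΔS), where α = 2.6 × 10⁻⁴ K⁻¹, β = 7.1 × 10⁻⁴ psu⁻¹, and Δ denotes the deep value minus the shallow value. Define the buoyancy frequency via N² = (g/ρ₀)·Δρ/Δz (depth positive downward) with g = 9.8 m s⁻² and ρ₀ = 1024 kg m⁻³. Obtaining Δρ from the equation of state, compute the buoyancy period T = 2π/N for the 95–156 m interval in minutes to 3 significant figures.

18.8 min

ΔT = -2.0 K, ΔS = -0.46 psu (deep − shallow).
Δρ/ρ₀ = −αΔT + βΔS = 5.20 × 10⁻⁴ − 3.266 × 10⁻⁴ = 1.934 × 10⁻⁴, so Δρ ≈ 0.1980 kg m⁻³.
N² = (g/ρ₀)·Δρ/Δz = g·(Δρ/ρ₀)/Δz = 9.8 × 1.934 × 10⁻⁴ / 61 = 3.1071 × 10⁻⁵ s⁻².
N = √(3.1071 × 10⁻⁵) = 5.5741 × 10⁻³ rad s⁻¹ → T = 2π/N = 1.1272 × 10³ s = 18.787 min ≈ 18.8 min.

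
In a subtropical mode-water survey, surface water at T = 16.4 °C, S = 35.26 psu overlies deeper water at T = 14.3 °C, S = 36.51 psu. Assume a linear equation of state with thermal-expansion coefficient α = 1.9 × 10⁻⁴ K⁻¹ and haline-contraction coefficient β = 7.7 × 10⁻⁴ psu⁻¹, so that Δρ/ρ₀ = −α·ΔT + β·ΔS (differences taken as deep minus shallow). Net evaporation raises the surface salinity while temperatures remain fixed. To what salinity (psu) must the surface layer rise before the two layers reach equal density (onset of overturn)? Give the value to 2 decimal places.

37.03 psu

Neutral buoyancy requires −α(T_deep − T_surf) + β(S_deep − S_surf′) = 0.
S_surf′ = S_deep − (α/β)·ΔT = 36.51 − (1.9 × 10⁻⁴/7.7 × 10⁻⁴)·(-2.1) = 37.0282 psu.
Increase required: 37.0282 − 35.26 = 1.7682 psu.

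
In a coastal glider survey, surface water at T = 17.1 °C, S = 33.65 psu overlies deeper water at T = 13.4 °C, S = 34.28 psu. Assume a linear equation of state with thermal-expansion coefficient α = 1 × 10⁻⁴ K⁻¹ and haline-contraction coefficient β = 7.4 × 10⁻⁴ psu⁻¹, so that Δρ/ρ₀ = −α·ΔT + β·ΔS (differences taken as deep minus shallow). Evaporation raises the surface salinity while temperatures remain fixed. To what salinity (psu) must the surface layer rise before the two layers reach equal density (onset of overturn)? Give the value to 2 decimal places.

34.78 psu

Neutral buoyancy requires −α(T_deep − T_surf) + β(S_deep − S_surf′) = 0.
S_surf′ = S_deep − (α/β)·ΔT = 34.28 − (1 × 10⁻⁴/7.4 × 10⁻⁴)·(-3.7) = 34.7800 psu.
Increase required: 34.7800 − 33.65 = 1.1300 psu.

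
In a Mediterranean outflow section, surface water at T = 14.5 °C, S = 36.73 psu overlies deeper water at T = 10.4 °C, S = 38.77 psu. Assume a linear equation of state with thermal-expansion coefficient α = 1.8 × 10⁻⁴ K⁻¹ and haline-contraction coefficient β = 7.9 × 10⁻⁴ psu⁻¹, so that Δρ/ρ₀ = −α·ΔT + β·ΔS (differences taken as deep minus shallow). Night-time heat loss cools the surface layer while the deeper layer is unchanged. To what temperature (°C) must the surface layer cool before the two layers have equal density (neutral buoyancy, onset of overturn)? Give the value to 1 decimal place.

1.4 °C

Neutral buoyancy requires Δρ = 0, i.e. −α(T_deep − T_surf′) + β(S_deep − S_surf) = 0.
T_surf′ = T_deep − (β/α)·ΔS = 10.4 − (7.9 × 10⁻⁴/1.8 × 10⁻⁴)·(+2.04) = 1.447 °C.
Cooling required: 14.5 − (1.447) = 13.053 °C.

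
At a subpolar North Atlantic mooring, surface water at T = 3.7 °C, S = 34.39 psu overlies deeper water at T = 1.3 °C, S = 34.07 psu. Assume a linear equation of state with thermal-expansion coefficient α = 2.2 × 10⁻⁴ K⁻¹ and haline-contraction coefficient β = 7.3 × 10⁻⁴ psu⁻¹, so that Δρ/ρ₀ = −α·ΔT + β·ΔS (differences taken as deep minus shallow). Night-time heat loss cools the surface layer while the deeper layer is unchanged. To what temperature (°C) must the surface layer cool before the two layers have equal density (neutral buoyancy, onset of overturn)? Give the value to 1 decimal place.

Neutral buoyancy requires Δρ = 0, i.e. −α(T_deep − T_surf′) + β(S_deep − S_surf) = 0.
T_surf′ = T_deep − (β/α)·ΔS = 1.3 − (7.3 × 10⁻⁴/2.2 × 10⁻⁴)·(-0.32) = 2.362 °C.
Cooling required: 3.7 − (2.362) = 1.338 °C.

2.4 °C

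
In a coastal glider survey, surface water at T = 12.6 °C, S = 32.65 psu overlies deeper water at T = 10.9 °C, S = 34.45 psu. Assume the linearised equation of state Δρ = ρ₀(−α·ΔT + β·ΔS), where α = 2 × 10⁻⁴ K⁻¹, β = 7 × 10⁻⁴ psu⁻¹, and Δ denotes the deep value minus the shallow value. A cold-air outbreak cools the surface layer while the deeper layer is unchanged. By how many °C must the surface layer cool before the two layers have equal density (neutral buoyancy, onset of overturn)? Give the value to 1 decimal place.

Neutral buoyancy requires Δρ = 0, i.e. −α(T_deep − T_surf′) + β(S_deep − S_surf) = 0.
T_surf′ = T_deep − (β/α)·ΔS = 10.9 − (7 × 10⁻⁴/2 × 10⁻⁴)·(+1.80) = 4.600 °C.
Cooling required: 12.6 − (4.600) = 8.000 °C.

8.0 °C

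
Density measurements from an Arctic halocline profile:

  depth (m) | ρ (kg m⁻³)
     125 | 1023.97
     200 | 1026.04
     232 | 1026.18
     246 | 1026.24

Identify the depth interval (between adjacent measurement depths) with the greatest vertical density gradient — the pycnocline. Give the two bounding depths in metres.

125–200 m

Compute the density gradient over each adjacent pair:
  125–200 m: Δρ/Δz = 2.07/75 = 0.028 kg m⁻⁴
  200–232 m: Δρ/Δz = 0.14/32 = 4.4 × 10⁻³ kg m⁻⁴
  232–246 m: Δρ/Δz = 0.06/14 = 4.3 × 10⁻³ kg m⁻⁴
The largest gradient is in the 125–200 m interval — the pycnocline.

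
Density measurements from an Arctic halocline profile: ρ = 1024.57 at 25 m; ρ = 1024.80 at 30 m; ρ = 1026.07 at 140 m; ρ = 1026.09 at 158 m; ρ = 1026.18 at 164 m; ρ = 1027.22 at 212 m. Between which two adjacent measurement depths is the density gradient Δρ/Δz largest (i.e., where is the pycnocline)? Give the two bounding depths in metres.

Compute the density gradient over each adjacent pair:
  25–30 m: Δρ/Δz = 0.23/5 = 0.046 kg m⁻⁴
  30–140 m: Δρ/Δz = 1.27/110 = 0.012 kg m⁻⁴
  140–158 m: Δρ/Δz = 0.02/18 = 1.1 × 10⁻³ kg m⁻⁴
  158–164 m: Δρ/Δz = 0.09/6 = 0.015 kg m⁻⁴
  164–212 m: Δρ/Δz = 1.04/48 = 0.022 kg m⁻⁴
The largest gradient is in the 25–30 m interval — the pycnocline.

25–30 m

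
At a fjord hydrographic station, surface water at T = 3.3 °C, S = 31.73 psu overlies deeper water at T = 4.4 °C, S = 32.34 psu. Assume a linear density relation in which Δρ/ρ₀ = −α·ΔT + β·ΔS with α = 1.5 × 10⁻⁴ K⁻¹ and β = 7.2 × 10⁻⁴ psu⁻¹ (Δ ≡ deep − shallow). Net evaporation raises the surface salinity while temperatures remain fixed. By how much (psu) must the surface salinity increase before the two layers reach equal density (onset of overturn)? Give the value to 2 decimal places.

0.38 psu

Neutral buoyancy requires −α(T_deep − T_surf) + β(S_deep − S_surf′) = 0.
S_surf′ = S_deep − (α/β)·ΔT = 32.34 − (1.5 × 10⁻⁴/7.2 × 10⁻⁴)·(+1.1) = 32.1108 psu.
Increase required: 32.1108 − 31.73 = 0.3808 psu.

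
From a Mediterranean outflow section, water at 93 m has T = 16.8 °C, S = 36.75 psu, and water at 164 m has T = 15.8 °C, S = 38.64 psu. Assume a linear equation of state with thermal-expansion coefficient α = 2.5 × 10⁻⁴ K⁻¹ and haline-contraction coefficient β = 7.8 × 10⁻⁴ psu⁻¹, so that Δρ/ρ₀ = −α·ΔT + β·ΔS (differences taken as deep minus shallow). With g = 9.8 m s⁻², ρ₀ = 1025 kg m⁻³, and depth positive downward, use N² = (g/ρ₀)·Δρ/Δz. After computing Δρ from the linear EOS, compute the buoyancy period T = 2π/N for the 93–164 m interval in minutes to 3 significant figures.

ΔT = -1.0 K, ΔS = +1.89 psu (deep − shallow).
Δρ/ρ₀ = −αΔT + βΔS = 2.50 × 10⁻⁴ + 1.4742 × 10⁻³ = 1.7242 × 10⁻³, so Δρ ≈ 1.767 kg m⁻³.
N² = (g/ρ₀)·Δρ/Δz = g·(Δρ/ρ₀)/Δz = 9.8 × 1.7242 × 10⁻³ / 71 = 2.3799 × 10⁻⁴ s⁻².
N = √(2.3799 × 10⁻⁴) = 0.015427 rad s⁻¹ → T = 2π/N = 407.28 s = 6.7880 min ≈ 6.79 min.

6.79 min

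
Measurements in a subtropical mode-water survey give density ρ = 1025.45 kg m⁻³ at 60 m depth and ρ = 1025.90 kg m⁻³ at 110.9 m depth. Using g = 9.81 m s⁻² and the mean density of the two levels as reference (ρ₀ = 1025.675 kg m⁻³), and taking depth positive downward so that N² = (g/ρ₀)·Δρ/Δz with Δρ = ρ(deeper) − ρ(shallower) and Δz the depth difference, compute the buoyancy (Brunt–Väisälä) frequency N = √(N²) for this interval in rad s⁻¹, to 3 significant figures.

Δρ = 1025.90 − 1025.45 = 0.45 kg m⁻³ over Δz = 110.9 − 60 = 50.9 m.
N² = (9.81/1025.675) × (0.45/50.9) = 8.4558 × 10⁻⁵ s⁻².
N = √(8.4558 × 10⁻⁵) = 9.1955 × 10⁻³ rad s⁻¹ ≈ 9.20 × 10⁻³ rad s⁻¹.

9.20 × 10⁻³ rad s⁻¹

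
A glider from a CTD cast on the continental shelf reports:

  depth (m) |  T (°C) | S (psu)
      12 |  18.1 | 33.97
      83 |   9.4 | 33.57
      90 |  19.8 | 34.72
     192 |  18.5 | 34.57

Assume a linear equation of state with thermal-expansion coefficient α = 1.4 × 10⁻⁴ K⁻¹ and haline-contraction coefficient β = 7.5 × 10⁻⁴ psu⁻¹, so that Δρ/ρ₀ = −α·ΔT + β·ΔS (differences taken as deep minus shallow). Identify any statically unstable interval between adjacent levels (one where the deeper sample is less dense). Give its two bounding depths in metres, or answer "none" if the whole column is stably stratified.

Evaluate Δρ/ρ₀ = −αΔT + βΔS across each adjacent pair:
  12–83 m: −αΔT+βΔS = −(1.4 × 10⁻⁴)(-8.7)+(7.5 × 10⁻⁴)(-0.40) = 9.2 × 10⁻⁴ → stable
  83–90 m: −αΔT+βΔS = −(1.4 × 10⁻⁴)(+10.4)+(7.5 × 10⁻⁴)(+1.15) = -5.9 × 10⁻⁴ → UNSTABLE
  90–192 m: −αΔT+βΔS = −(1.4 × 10⁻⁴)(-1.3)+(7.5 × 10⁻⁴)(-0.15) = 6.9 × 10⁻⁵ → stable
The 83–90 m interval has Δρ < 0: lighter water underlies denser water.

83–90 m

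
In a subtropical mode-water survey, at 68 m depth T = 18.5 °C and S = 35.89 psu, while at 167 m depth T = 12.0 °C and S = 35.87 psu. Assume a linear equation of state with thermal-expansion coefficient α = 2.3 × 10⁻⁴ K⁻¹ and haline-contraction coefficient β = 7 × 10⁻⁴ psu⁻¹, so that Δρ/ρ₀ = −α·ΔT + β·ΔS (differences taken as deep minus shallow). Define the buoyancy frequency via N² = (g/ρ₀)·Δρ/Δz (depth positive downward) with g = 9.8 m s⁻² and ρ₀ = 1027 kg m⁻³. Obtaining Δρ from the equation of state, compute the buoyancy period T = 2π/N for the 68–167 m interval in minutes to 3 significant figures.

ΔT = -6.5 K, ΔS = -0.02 psu (deep − shallow).
Δρ/ρ₀ = −αΔT + βΔS = 1.495 × 10⁻³ − 1.40 × 10⁻⁵ = 1.481 × 10⁻³, so Δρ ≈ 1.521 kg m⁻³.
N² = (g/ρ₀)·Δρ/Δz = g·(Δρ/ρ₀)/Δz = 9.8 × 1.481 × 10⁻³ / 99 = 1.4660 × 10⁻⁴ s⁻².
N = √(1.4660 × 10⁻⁴) = 0.012108 rad s⁻¹ → T = 2π/N = 518.93 s = 8.6488 min ≈ 8.65 min.

8.65 min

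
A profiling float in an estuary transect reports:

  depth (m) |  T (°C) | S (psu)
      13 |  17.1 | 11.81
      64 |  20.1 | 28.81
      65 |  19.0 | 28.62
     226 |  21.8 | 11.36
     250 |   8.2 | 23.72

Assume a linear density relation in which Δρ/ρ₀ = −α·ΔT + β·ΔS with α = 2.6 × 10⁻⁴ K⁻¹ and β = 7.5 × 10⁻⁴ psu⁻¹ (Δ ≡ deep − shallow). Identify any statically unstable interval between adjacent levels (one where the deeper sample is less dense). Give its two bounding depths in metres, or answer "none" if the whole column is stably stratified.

Evaluate Δρ/ρ₀ = −αΔT + βΔS across each adjacent pair:
  13–64 m: −αΔT+βΔS = −(2.6 × 10⁻⁴)(+3.0)+(7.5 × 10⁻⁴)(+17.00) = 0.012 → stable
  64–65 m: −αΔT+βΔS = −(2.6 × 10⁻⁴)(-1.1)+(7.5 × 10⁻⁴)(-0.19) = 1.4 × 10⁻⁴ → stable
  65–226 m: −αΔT+βΔS = −(2.6 × 10⁻⁴)(+2.8)+(7.5 × 10⁻⁴)(-17.26) = -0.014 → UNSTABLE
  226–250 m: −αΔT+βΔS = −(2.6 × 10⁻⁴)(-13.6)+(7.5 × 10⁻⁴)(+12.36) = 0.013 → stable
The 65–226 m interval has Δρ < 0: lighter water underlies denser water.

65–226 m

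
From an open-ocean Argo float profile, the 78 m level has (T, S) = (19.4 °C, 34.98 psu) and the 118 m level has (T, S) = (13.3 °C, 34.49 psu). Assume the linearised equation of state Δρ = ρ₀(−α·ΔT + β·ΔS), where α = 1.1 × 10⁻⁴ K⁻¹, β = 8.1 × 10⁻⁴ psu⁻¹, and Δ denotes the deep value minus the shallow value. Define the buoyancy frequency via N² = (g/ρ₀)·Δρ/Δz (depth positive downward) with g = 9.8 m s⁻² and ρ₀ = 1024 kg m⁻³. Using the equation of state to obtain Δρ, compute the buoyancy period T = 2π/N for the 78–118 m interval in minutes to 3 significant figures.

12.8 min

ΔT = -6.1 K, ΔS = -0.49 psu (deep − shallow).
Δρ/ρ₀ = −αΔT + βΔS = 6.71 × 10⁻⁴ − 3.969 × 10⁻⁴ = 2.741 × 10⁻⁴, so Δρ ≈ 0.2807 kg m⁻³.
N² = (g/ρ₀)·Δρ/Δz = g·(Δρ/ρ₀)/Δz = 9.8 × 2.741 × 10⁻⁴ / 40 = 6.7154 × 10⁻⁵ s⁻².
N = √(6.7154 × 10⁻⁵) = 8.1948 × 10⁻³ rad s⁻¹ → T = 2π/N = 766.73 s = 12.779 min ≈ 12.8 min.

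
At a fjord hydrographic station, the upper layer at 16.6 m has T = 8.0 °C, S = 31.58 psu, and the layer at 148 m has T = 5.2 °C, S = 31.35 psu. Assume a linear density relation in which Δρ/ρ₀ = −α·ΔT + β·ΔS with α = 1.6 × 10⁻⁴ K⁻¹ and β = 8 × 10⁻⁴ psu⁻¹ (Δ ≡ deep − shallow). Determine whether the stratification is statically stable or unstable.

ΔT = 5.2 − 8.0 = -2.8 K and ΔS = 31.35 − 31.58 = -0.23 psu (deep − shallow).
−αΔT = 4.48 × 10⁻⁴; βΔS = -1.84 × 10⁻⁴; sum Δρ/ρ₀ = 2.64 × 10⁻⁴.
Δρ/ρ₀ > 0, so Δρ > 0: deeper water is denser → statically stable.

stable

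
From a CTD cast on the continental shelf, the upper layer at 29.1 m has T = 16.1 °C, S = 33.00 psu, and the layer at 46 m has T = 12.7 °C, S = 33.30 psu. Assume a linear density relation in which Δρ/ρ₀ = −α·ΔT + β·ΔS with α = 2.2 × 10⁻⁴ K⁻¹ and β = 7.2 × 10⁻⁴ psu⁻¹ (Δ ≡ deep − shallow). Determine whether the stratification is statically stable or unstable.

stable

ΔT = 12.7 − 16.1 = -3.4 K and ΔS = 33.30 − 33.00 = +0.30 psu (deep − shallow).
−αΔT = 7.48 × 10⁻⁴; βΔS = 2.16 × 10⁻⁴; sum Δρ/ρ₀ = 9.64 × 10⁻⁴.
Δρ/ρ₀ > 0, so Δρ > 0: deeper water is denser → statically stable.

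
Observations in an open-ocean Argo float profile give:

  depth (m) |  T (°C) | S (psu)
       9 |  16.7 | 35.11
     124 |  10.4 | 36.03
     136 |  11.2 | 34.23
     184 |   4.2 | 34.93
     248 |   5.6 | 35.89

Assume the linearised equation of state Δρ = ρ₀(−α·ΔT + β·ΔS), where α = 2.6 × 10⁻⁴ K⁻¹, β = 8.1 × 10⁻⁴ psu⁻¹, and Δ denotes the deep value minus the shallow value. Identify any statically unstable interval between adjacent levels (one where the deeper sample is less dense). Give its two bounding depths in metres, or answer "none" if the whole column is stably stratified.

Evaluate Δρ/ρ₀ = −αΔT + βΔS across each adjacent pair:
  9–124 m: −αΔT+βΔS = −(2.6 × 10⁻⁴)(-6.3)+(8.1 × 10⁻⁴)(+0.92) = 2.4 × 10⁻³ → stable
  124–136 m: −αΔT+βΔS = −(2.6 × 10⁻⁴)(+0.8)+(8.1 × 10⁻⁴)(-1.80) = -1.7 × 10⁻³ → UNSTABLE
  136–184 m: −αΔT+βΔS = −(2.6 × 10⁻⁴)(-7.0)+(8.1 × 10⁻⁴)(+0.70) = 2.4 × 10⁻³ → stable
  184–248 m: −αΔT+βΔS = −(2.6 × 10⁻⁴)(+1.4)+(8.1 × 10⁻⁴)(+0.96) = 4.1 × 10⁻⁴ → stable
The 124–136 m interval has Δρ < 0: lighter water underlies denser water.

124–136 m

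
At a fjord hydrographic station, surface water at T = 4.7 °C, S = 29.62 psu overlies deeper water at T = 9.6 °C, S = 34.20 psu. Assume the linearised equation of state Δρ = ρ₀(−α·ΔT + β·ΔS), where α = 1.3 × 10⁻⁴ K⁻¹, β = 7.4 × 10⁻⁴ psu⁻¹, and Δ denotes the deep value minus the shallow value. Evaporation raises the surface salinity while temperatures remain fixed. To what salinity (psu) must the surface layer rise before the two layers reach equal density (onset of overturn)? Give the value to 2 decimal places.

33.34 psu

Neutral buoyancy requires −α(T_deep − T_surf) + β(S_deep − S_surf′) = 0.
S_surf′ = S_deep − (α/β)·ΔT = 34.20 − (1.3 × 10⁻⁴/7.4 × 10⁻⁴)·(+4.9) = 33.3392 psu.
Increase required: 33.3392 − 29.62 = 3.7192 psu.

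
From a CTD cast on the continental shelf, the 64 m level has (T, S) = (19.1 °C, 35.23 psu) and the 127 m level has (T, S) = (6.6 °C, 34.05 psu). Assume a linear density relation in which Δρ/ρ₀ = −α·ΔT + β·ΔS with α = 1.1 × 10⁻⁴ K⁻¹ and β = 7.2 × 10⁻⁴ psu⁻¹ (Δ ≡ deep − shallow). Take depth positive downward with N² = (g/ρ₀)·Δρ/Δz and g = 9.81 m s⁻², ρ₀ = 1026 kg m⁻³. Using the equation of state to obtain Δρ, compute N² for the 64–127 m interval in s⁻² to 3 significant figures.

8.18 × 10⁻⁵ s⁻²

ΔT = -12.5 K, ΔS = -1.18 psu (deep − shallow).
Δρ/ρ₀ = −αΔT + βΔS = 1.375 × 10⁻³ − 8.496 × 10⁻⁴ = 5.254 × 10⁻⁴, so Δρ ≈ 0.5391 kg m⁻³.
N² = (g/ρ₀)·Δρ/Δz = g·(Δρ/ρ₀)/Δz = 9.81 × 5.254 × 10⁻⁴ / 63 = 8.1812 × 10⁻⁵ s⁻² ≈ 8.18 × 10⁻⁵ s⁻².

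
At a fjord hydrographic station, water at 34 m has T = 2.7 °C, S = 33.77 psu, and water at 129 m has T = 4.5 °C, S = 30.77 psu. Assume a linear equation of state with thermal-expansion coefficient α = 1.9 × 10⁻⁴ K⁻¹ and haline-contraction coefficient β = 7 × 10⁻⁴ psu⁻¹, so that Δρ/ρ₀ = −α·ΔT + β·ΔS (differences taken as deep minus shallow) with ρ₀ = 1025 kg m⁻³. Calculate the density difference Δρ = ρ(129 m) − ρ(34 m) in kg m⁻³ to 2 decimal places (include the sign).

-2.50 kg m⁻³

ΔT = +1.8 K, ΔS = -3.00 psu (deep − shallow).
Δρ/ρ₀ = −(1.9 × 10⁻⁴)(+1.8) + (7 × 10⁻⁴)(-3.00) = -2.442 × 10⁻³.
Δρ = 1025 × (-2.442 × 10⁻³) = -2.50 kg m⁻³.
Negative Δρ: lighter below, statically unstable.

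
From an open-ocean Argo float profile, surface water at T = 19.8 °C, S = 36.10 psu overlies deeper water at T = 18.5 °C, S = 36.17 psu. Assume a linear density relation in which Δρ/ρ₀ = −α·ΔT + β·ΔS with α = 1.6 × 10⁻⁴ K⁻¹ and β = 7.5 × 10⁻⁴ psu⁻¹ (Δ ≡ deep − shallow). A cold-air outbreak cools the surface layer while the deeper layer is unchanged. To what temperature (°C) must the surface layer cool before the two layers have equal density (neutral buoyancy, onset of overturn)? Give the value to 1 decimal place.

18.2 °C

Neutral buoyancy requires Δρ = 0, i.e. −α(T_deep − T_surf′) + β(S_deep − S_surf) = 0.
T_surf′ = T_deep − (β/α)·ΔS = 18.5 − (7.5 × 10⁻⁴/1.6 × 10⁻⁴)·(+0.07) = 18.172 °C.
Cooling required: 19.8 − (18.172) = 1.628 °C.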